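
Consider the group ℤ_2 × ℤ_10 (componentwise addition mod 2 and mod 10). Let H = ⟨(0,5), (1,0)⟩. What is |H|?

4

|⟨(0,5)⟩| = 2 and |⟨(1,0)⟩| = 2, so |H| is a multiple of lcm(2, 2) = 2 and divides |G| = 20.
Closing under the operation: H = {(0,0), (0,5), (1,0), (1,5)}, so |H| = 4.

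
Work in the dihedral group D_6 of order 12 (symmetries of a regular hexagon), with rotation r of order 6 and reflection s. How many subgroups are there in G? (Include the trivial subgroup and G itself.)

16

|G| = 12, so by Lagrange every subgroup order divides 12. Divisors: 1, 2, 3, 4, 6, 12.
Subgroups by order — order 1: 1; order 2: 7; order 3: 1; order 4: 3; order 6: 3; order 12: 1.
Total: 1 + 7 + 1 + 3 + 3 + 1 = 16.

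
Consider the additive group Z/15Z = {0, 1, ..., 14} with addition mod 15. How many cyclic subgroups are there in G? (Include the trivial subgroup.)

4

Group the elements of G by the cyclic subgroup they generate; each cyclic subgroup of order d accounts for φ(d) elements.
Cyclic subgroups by order — order 1: 1; order 3: 1; order 5: 1; order 15: 1.
Total: 4.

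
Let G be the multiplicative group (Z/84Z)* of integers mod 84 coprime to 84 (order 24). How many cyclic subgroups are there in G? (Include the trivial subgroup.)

16

A cyclic subgroup of order d is generated by each of its φ(d) elements of order d, so the cyclic subgroups of order d number (#elements of order d)/φ(d).
Cyclic subgroups by order — order 1: 1; order 2: 7; order 3: 1; order 6: 7.
Total: 16.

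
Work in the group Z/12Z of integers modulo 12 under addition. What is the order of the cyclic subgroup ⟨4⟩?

3

In Z/12Z, the order of an element a is n/gcd(a, n).
gcd(4, 12) = 4, so |⟨4⟩| = 12/4 = 3.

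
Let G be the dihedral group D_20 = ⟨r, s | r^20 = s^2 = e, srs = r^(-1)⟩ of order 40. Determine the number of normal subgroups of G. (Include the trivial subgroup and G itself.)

G has 48 subgroups. Checking conjugation-invariance by order — order 1: 1/1 normal; order 2: 1/21 normal; order 4: 1/11 normal; order 5: 1/1 normal; order 8: 0/5 normal; order 10: 1/5 normal; order 20: 3/3 normal; order 40: 1/1 normal.
Total normal subgroups: 9.

9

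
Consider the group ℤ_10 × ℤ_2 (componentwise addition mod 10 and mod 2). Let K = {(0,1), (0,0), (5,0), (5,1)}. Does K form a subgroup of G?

Yes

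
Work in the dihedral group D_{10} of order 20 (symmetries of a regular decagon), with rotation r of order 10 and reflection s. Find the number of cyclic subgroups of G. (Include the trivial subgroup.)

A cyclic subgroup of order d is generated by each of its φ(d) elements of order d, so the cyclic subgroups of order d number (#elements of order d)/φ(d).
Cyclic subgroups by order — order 1: 1; order 2: 11; order 5: 1; order 10: 1.
Total: 14.

14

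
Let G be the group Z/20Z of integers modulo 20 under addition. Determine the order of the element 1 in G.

20

In Z/20Z, the order of an element a is n/gcd(a, n).
gcd(1, 20) = 1, so |⟨1⟩| = 20/1 = 20.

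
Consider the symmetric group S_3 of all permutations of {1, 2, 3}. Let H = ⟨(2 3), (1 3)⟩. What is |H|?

6

|⟨(2 3)⟩| = 2 and |⟨(1 3)⟩| = 2, so |H| is a multiple of lcm(2, 2) = 2 and divides |G| = 6.
Closing {(2 3), (1 3)} under the group operation gives all of G, so |H| = 6.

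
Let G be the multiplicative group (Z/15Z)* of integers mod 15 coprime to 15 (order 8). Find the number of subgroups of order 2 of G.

|G| = 8 and 2 | 8, so subgroups of order 2 are possible by Lagrange.
The subgroups of order 2 are: {1, 11}; {1, 14}; {1, 4}.
So G has 3 subgroups of order 2.

3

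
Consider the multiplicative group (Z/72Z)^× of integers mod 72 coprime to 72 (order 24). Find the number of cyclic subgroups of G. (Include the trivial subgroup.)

A cyclic subgroup of order d is generated by each of its φ(d) elements of order d, so the cyclic subgroups of order d number (#elements of order d)/φ(d).
Cyclic subgroups by order — order 1: 1; order 2: 7; order 3: 1; order 6: 7.
Total: 16.

16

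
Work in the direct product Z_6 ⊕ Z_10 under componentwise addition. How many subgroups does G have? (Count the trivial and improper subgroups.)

20

|G| = 60, so by Lagrange every subgroup order divides 60. Divisors: 1, 2, 3, 4, 5, 6, 10, 12, 15, 20, 30, 60.
Subgroups by order — order 1: 1; order 2: 3; order 3: 1; order 4: 1; order 5: 1; order 6: 3; order 10: 3; order 12: 1; order 15: 1; order 20: 1; order 30: 3; order 60: 1.
Total: 1 + 3 + 1 + 1 + 1 + 3 + 3 + 1 + 1 + 1 + 3 + 1 = 20.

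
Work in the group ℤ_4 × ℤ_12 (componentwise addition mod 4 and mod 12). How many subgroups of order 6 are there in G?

|G| = 48 and 6 | 48, so subgroups of order 6 are possible by Lagrange.
The subgroups of order 6 are: {(0,0), (0,2), (0,4), (0,6), (0,8), (0,10)}; {(0,0), (0,4), (0,8), (2,0), (2,4), (2,8)}; {(0,0), (0,4), (0,8), (2,2), (2,6), (2,10)}.
So G has 3 subgroups of order 6.

3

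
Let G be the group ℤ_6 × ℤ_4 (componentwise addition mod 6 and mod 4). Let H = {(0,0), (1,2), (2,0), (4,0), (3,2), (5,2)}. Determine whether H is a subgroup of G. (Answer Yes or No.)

Yes

|H| = 6 divides |G| = 24, consistent with Lagrange.
H contains the identity, every element's inverse is in H, and H is closed under +: it is a subgroup.
In fact H = ⟨(1,2)⟩.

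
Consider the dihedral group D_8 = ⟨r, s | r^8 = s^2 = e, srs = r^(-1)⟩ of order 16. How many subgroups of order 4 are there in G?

5

|G| = 16 and 4 | 16, so subgroups of order 4 are possible by Lagrange.
The subgroups of order 4 are: {e, r^2, r^4, r^6}; {e, r^4, r^2s, r^6s}; {e, r^4, r^3s, r^7s}; {e, r^4, s, r^4s}; … (5 in all).
So G has 5 subgroups of order 4.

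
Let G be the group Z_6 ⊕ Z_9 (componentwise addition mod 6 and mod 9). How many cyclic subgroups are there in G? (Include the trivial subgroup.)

16

Group the elements of G by the cyclic subgroup they generate; each cyclic subgroup of order d accounts for φ(d) elements.
Cyclic subgroups by order — order 1: 1; order 2: 1; order 3: 4; order 6: 4; order 9: 3; order 18: 3.
Total: 16.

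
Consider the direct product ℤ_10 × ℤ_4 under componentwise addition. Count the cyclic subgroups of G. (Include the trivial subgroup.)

A cyclic subgroup of order d is generated by each of its φ(d) elements of order d, so the cyclic subgroups of order d number (#elements of order d)/φ(d).
Cyclic subgroups by order — order 1: 1; order 2: 3; order 4: 2; order 5: 1; order 10: 3; order 20: 2.
Total: 12.

12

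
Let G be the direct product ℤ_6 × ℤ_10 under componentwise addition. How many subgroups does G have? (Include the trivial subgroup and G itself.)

20

|G| = 60, so by Lagrange every subgroup order divides 60. Divisors: 1, 2, 3, 4, 5, 6, 10, 12, 15, 20, 30, 60.
Subgroups by order — order 1: 1; order 2: 3; order 3: 1; order 4: 1; order 5: 1; order 6: 3; order 10: 3; order 12: 1; order 15: 1; order 20: 1; order 30: 3; order 60: 1.
Total: 1 + 3 + 1 + 1 + 1 + 3 + 3 + 1 + 1 + 1 + 3 + 1 = 20.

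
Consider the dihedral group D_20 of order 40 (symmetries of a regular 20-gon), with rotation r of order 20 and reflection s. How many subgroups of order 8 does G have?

|G| = 40 and 8 | 40, so subgroups of order 8 are possible by Lagrange.
The subgroups of order 8 are: {e, r^5, r^10, r^15, s, r^5s, r^10s, r^15s}; {e, r^5, r^10, r^15, rs, r^6s, r^11s, r^16s}; {e, r^5, r^10, r^15, r^2s, r^7s, r^12s, r^17s}; {e, r^5, r^10, r^15, r^3s, r^8s, r^13s, r^18s}; … (5 in all).
So G has 5 subgroups of order 8.

5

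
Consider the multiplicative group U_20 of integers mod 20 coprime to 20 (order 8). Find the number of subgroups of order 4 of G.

3

|G| = 8 and 4 | 8, so subgroups of order 4 are possible by Lagrange.
The subgroups of order 4 are: {1, 9, 11, 19}; {1, 9, 13, 17}; {1, 3, 7, 9}.
So G has 3 subgroups of order 4.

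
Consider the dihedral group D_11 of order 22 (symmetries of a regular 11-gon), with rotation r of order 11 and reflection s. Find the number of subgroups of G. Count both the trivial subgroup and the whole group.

14

|G| = 22, so by Lagrange every subgroup order divides 22. Divisors: 1, 2, 11, 22.
Subgroups by order — order 1: 1; order 2: 11; order 11: 1; order 22: 1.
Total: 1 + 11 + 1 + 1 = 14.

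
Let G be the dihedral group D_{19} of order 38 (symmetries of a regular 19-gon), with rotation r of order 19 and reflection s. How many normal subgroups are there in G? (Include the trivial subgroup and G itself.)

G has 22 subgroups. Checking conjugation-invariance by order — order 1: 1/1 normal; order 2: 0/19 normal; order 19: 1/1 normal; order 38: 1/1 normal.
Total normal subgroups: 3.

3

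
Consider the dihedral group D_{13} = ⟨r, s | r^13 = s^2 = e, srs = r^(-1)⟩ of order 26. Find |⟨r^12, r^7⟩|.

13

|⟨r^12⟩| = 13 and |⟨r^7⟩| = 13, so |H| is a multiple of lcm(13, 13) = 13 and divides |G| = 26.
Closing under the operation: H = {e, r, r^2, r^3, r^4, r^5, r^6, r^7, r^8, r^9, r^10, r^11, r^12}, so |H| = 13.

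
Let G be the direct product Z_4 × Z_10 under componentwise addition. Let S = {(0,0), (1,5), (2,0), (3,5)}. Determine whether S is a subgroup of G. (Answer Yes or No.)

Yes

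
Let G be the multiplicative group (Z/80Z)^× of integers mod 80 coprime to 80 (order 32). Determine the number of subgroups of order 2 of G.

|G| = 32 and 2 | 32, so subgroups of order 2 are possible by Lagrange.
The subgroups of order 2 are: {1, 31}; {1, 39}; {1, 41}; {1, 49}; … (7 in all).
So G has 7 subgroups of order 2.

7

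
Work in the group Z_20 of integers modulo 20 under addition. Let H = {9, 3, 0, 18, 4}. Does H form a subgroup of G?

18 ∈ H but its inverse 2 ∉ H, so H is not a subgroup.

No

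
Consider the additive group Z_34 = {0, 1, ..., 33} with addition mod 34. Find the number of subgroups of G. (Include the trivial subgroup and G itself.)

4

A cyclic group of order 34 has exactly one subgroup for each divisor of 34.
Divisors of 34: 1, 2, 17, 34.
So Z_34 has 4 subgroups.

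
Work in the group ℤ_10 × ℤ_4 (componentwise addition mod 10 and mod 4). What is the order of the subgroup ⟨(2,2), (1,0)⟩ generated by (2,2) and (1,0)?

|⟨(2,2)⟩| = 10 and |⟨(1,0)⟩| = 10, so |H| is a multiple of lcm(10, 10) = 10 and divides |G| = 40.
Closing under the operation: H = {(0,0), (0,2), (1,0), (1,2), (2,0), (2,2), (3,0), (3,2), (4,0), (4,2), (5,0), (5,2), (6,0), (6,2), (7,0), (7,2), (8,0), (8,2), (9,0), (9,2)}, so |H| = 20.

20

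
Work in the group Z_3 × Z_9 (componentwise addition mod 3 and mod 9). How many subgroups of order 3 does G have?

4

|G| = 27 and 3 | 27, so subgroups of order 3 are possible by Lagrange.
The subgroups of order 3 are: {(0,0), (0,3), (0,6)}; {(0,0), (1,0), (2,0)}; {(0,0), (1,3), (2,6)}; {(0,0), (1,6), (2,3)}.
So G has 4 subgroups of order 3.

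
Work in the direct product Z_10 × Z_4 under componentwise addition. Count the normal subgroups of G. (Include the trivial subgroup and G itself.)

G is abelian, so every subgroup is normal.
G has 16 subgroups in total, hence 16 normal subgroups.

16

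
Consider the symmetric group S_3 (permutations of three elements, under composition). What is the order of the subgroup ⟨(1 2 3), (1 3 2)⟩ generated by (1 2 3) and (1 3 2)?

|⟨(1 2 3)⟩| = 3 and |⟨(1 3 2)⟩| = 3, so |H| is a multiple of lcm(3, 3) = 3 and divides |G| = 6.
Closing under the operation: H = {e, (1 2 3), (1 3 2)}, so |H| = 3.

3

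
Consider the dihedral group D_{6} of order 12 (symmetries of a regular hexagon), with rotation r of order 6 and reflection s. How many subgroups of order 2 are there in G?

|G| = 12 and 2 | 12, so subgroups of order 2 are possible by Lagrange.
The subgroups of order 2 are: {e, r^2s}; {e, r^3}; {e, r^3s}; {e, r^4s}; … (7 in all).
So G has 7 subgroups of order 2.

7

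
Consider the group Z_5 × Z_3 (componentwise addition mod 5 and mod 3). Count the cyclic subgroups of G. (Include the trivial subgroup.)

A cyclic subgroup of order d is generated by each of its φ(d) elements of order d, so the cyclic subgroups of order d number (#elements of order d)/φ(d).
Cyclic subgroups by order — order 1: 1; order 3: 1; order 5: 1; order 15: 1.
Total: 4.

4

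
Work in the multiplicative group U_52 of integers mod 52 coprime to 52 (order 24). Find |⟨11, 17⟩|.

12

|⟨11⟩| = 12 and |⟨17⟩| = 6, so |H| is a multiple of lcm(12, 6) = 12 and divides |G| = 24.
Closing under the operation: H = {1, 7, 9, 11, 15, 17, 19, 25, 29, 31, 47, 49}, so |H| = 12.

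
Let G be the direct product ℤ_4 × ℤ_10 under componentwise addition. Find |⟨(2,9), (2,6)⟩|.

20

|⟨(2,9)⟩| = 10 and |⟨(2,6)⟩| = 10, so |H| is a multiple of lcm(10, 10) = 10 and divides |G| = 40.
Closing under the operation: H = {(0,0), (0,1), (0,2), (0,3), (0,4), (0,5), (0,6), (0,7), (0,8), (0,9), (2,0), (2,1), (2,2), (2,3), (2,4), (2,5), (2,6), (2,7), (2,8), (2,9)}, so |H| = 20.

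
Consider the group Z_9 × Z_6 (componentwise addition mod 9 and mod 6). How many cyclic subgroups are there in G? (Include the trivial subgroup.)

16

A cyclic subgroup of order d is generated by each of its φ(d) elements of order d, so the cyclic subgroups of order d number (#elements of order d)/φ(d).
Cyclic subgroups by order — order 1: 1; order 2: 1; order 3: 4; order 6: 4; order 9: 3; order 18: 3.
Total: 16.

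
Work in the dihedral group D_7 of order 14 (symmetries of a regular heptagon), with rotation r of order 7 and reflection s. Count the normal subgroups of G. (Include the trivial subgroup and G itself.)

3

G has 10 subgroups. Checking conjugation-invariance by order — order 1: 1/1 normal; order 2: 0/7 normal; order 7: 1/1 normal; order 14: 1/1 normal.
Total normal subgroups: 3.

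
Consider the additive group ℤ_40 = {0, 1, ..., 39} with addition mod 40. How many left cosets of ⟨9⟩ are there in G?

|⟨9⟩| = 40 and |G| = 40.
By Lagrange, [G : H] = |G|/|H| = 40/40 = 1.

1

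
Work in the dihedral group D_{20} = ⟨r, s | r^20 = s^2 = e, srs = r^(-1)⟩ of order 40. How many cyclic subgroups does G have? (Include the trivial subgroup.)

Each element a generates a cyclic subgroup ⟨a⟩; distinct elements may generate the same one (a cyclic group of order d has φ(d) generators).
Cyclic subgroups by order — order 1: 1; order 2: 21; order 4: 1; order 5: 1; order 10: 1; order 20: 1.
Total: 26.

26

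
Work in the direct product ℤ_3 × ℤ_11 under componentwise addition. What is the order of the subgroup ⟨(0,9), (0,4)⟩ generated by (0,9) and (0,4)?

|⟨(0,9)⟩| = 11 and |⟨(0,4)⟩| = 11, so |H| is a multiple of lcm(11, 11) = 11 and divides |G| = 33.
Closing under the operation: H = {(0,0), (0,1), (0,2), (0,3), (0,4), (0,5), (0,6), (0,7), (0,8), (0,9), (0,10)}, so |H| = 11.

11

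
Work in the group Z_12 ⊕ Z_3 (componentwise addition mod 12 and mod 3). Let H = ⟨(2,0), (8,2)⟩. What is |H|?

18

|⟨(2,0)⟩| = 6 and |⟨(8,2)⟩| = 3, so |H| is a multiple of lcm(6, 3) = 6 and divides |G| = 36.
Closing under the operation: H = {(0,0), (0,1), (0,2), (2,0), (2,1), (2,2), (4,0), (4,1), (4,2), (6,0), (6,1), (6,2), (8,0), (8,1), (8,2), (10,0), (10,1), (10,2)}, so |H| = 18.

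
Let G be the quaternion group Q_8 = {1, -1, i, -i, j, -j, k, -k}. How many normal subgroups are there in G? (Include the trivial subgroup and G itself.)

G has 6 subgroups. Checking conjugation-invariance by order — order 1: 1/1 normal; order 2: 1/1 normal; order 4: 3/3 normal; order 8: 1/1 normal.
Total normal subgroups: 6.

6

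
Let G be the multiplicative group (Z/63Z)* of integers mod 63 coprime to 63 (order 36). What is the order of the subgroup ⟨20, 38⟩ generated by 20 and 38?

|⟨20⟩| = 6 and |⟨38⟩| = 6, so |H| is a multiple of lcm(6, 6) = 6 and divides |G| = 36.
Closing under the operation: H = {1, 4, 5, 16, 17, 20, 22, 25, 26, 37, 38, 41, 43, 46, 47, 58, 59, 62}, so |H| = 18.

18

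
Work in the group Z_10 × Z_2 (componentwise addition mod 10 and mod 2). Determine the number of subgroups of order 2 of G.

3

|G| = 20 and 2 | 20, so subgroups of order 2 are possible by Lagrange.
The subgroups of order 2 are: {(0,0), (0,1)}; {(0,0), (5,0)}; {(0,0), (5,1)}.
So G has 3 subgroups of order 2.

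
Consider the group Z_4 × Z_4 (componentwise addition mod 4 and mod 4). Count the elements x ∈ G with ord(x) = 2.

3

An element (a,b) has order lcm(ord(a), ord(b)); count pairs with lcm equal to 2.
Enumerating gives 3 such elements.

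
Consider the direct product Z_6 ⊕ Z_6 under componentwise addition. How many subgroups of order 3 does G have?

|G| = 36 and 3 | 36, so subgroups of order 3 are possible by Lagrange.
The subgroups of order 3 are: {(0,0), (0,2), (0,4)}; {(0,0), (2,0), (4,0)}; {(0,0), (2,2), (4,4)}; {(0,0), (2,4), (4,2)}.
So G has 4 subgroups of order 3.

4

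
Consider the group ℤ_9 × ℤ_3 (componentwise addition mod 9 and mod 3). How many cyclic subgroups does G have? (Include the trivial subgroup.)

8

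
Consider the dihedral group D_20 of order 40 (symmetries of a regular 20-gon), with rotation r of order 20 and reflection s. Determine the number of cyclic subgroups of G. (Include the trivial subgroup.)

Each element a generates a cyclic subgroup ⟨a⟩; distinct elements may generate the same one (a cyclic group of order d has φ(d) generators).
Cyclic subgroups by order — order 1: 1; order 2: 21; order 4: 1; order 5: 1; order 10: 1; order 20: 1.
Total: 26.

26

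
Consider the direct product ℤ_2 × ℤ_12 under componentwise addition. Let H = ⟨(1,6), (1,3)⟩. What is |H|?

8

|⟨(1,6)⟩| = 2 and |⟨(1,3)⟩| = 4, so |H| is a multiple of lcm(2, 4) = 4 and divides |G| = 24.
Closing under the operation: H = {(0,0), (0,3), (0,6), (0,9), (1,0), (1,3), (1,6), (1,9)}, so |H| = 8.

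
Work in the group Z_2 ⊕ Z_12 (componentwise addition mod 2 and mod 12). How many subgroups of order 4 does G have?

3

|G| = 24 and 4 | 24, so subgroups of order 4 are possible by Lagrange.
The subgroups of order 4 are: {(0,0), (0,3), (0,6), (0,9)}; {(0,0), (0,6), (1,0), (1,6)}; {(0,0), (0,6), (1,3), (1,9)}.
So G has 3 subgroups of order 4.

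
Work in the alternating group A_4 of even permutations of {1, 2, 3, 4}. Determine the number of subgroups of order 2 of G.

3

|G| = 12 and 2 | 12, so subgroups of order 2 are possible by Lagrange.
The subgroups of order 2 are: {e, (1 2)(3 4)}; {e, (1 3)(2 4)}; {e, (1 4)(2 3)}.
So G has 3 subgroups of order 2.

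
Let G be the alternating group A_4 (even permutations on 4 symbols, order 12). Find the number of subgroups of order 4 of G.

1

|G| = 12 and 4 | 12, so subgroups of order 4 are possible by Lagrange.
The subgroups of order 4 are: {e, (1 2)(3 4), (1 3)(2 4), (1 4)(2 3)}.
So G has 1 subgroup of order 4.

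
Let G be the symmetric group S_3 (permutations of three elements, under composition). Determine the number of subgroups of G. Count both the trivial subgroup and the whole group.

6

|G| = 6, so by Lagrange every subgroup order divides 6. Divisors: 1, 2, 3, 6.
Subgroups by order — order 1: 1; order 2: 3; order 3: 1; order 6: 1.
Total: 1 + 3 + 1 + 1 = 6.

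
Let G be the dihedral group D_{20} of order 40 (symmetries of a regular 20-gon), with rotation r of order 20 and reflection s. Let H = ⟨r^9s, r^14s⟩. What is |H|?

8

|⟨r^9s⟩| = 2 and |⟨r^14s⟩| = 2, so |H| is a multiple of lcm(2, 2) = 2 and divides |G| = 40.
Closing under the operation: H = {e, r^5, r^10, r^15, r^4s, r^9s, r^14s, r^19s}, so |H| = 8.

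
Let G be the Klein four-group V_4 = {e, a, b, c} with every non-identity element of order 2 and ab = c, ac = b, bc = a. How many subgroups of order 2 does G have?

3

|G| = 4 and 2 | 4, so subgroups of order 2 are possible by Lagrange.
The subgroups of order 2 are: {e, a}; {e, b}; {e, c}.
So G has 3 subgroups of order 2.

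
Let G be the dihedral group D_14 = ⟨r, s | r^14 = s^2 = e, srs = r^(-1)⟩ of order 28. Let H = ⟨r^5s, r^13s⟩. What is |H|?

|⟨r^5s⟩| = 2 and |⟨r^13s⟩| = 2, so |H| is a multiple of lcm(2, 2) = 2 and divides |G| = 28.
Closing under the operation: H = {e, r^2, r^4, r^6, r^8, r^10, r^12, rs, r^3s, r^5s, r^7s, r^9s, r^11s, r^13s}, so |H| = 14.

14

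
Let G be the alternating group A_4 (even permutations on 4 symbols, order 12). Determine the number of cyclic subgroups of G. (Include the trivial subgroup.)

8

Group the elements of G by the cyclic subgroup they generate; each cyclic subgroup of order d accounts for φ(d) elements.
Cyclic subgroups by order — order 1: 1; order 2: 3; order 3: 4.
Total: 8.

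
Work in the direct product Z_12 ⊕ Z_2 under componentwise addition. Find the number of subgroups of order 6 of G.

3

|G| = 24 and 6 | 24, so subgroups of order 6 are possible by Lagrange.
The subgroups of order 6 are: {(0,0), (0,1), (4,0), (4,1), (8,0), (8,1)}; {(0,0), (2,0), (4,0), (6,0), (8,0), (10,0)}; {(0,0), (2,1), (4,0), (6,1), (8,0), (10,1)}.
So G has 3 subgroups of order 6.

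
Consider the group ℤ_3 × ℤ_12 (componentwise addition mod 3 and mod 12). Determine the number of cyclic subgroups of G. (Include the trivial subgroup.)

15

A cyclic subgroup of order d is generated by each of its φ(d) elements of order d, so the cyclic subgroups of order d number (#elements of order d)/φ(d).
Cyclic subgroups by order — order 1: 1; order 2: 1; order 3: 4; order 4: 1; order 6: 4; order 12: 4.
Total: 15.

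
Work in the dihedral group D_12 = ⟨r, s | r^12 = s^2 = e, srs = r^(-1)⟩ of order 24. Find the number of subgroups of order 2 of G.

|G| = 24 and 2 | 24, so subgroups of order 2 are possible by Lagrange.
The subgroups of order 2 are: {e, r^10s}; {e, r^11s}; {e, r^2s}; {e, r^3s}; … (13 in all).
So G has 13 subgroups of order 2.

13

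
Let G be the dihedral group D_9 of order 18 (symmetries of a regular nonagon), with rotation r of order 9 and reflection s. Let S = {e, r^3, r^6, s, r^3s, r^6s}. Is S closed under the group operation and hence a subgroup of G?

Yes

|S| = 6 divides |G| = 18, consistent with Lagrange.
S contains the identity, every element's inverse is in S, and S is closed under ·: it is a subgroup.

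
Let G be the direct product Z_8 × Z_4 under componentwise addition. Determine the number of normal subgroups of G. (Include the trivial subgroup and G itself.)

G is abelian, so every subgroup is normal.
G has 22 subgroups in total, hence 22 normal subgroups.

22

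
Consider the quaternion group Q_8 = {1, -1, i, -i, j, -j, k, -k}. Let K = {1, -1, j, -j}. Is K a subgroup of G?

|K| = 4 divides |G| = 8, consistent with Lagrange.
K contains the identity, every element's inverse is in K, and K is closed under ·: it is a subgroup.
In fact K = ⟨j⟩.

Yes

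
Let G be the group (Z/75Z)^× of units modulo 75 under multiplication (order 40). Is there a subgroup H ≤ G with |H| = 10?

Yes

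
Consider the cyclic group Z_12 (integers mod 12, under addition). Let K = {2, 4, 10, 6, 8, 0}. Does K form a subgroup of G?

Yes

|K| = 6 divides |G| = 12, consistent with Lagrange.
K contains the identity, every element's inverse is in K, and K is closed under +: it is a subgroup.
In fact K = ⟨2⟩.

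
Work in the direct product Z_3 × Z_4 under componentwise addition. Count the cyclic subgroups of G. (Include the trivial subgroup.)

6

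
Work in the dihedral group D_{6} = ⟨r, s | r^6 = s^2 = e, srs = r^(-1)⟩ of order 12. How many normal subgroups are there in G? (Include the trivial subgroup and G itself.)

7

G has 16 subgroups. Checking conjugation-invariance by order — order 1: 1/1 normal; order 2: 1/7 normal; order 3: 1/1 normal; order 4: 0/3 normal; order 6: 3/3 normal; order 12: 1/1 normal.
Total normal subgroups: 7.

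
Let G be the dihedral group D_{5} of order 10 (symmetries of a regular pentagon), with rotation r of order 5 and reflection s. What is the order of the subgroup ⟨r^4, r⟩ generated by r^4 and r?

5

|⟨r^4⟩| = 5 and |⟨r⟩| = 5, so |H| is a multiple of lcm(5, 5) = 5 and divides |G| = 10.
Closing under the operation: H = {e, r, r^2, r^3, r^4}, so |H| = 5.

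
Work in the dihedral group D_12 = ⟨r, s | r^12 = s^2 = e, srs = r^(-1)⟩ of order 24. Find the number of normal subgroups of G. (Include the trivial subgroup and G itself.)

9

G has 34 subgroups. Checking conjugation-invariance by order — order 1: 1/1 normal; order 2: 1/13 normal; order 3: 1/1 normal; order 4: 1/7 normal; order 6: 1/5 normal; order 8: 0/3 normal; order 12: 3/3 normal; order 24: 1/1 normal.
Total normal subgroups: 9.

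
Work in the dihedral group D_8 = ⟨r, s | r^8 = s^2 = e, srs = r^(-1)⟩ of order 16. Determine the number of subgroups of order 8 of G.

3

|G| = 16 and 8 | 16, so subgroups of order 8 are possible by Lagrange.
The subgroups of order 8 are: {e, r, r^2, r^3, r^4, r^5, r^6, r^7}; {e, r^2, r^4, r^6, s, r^2s, r^4s, r^6s}; {e, r^2, r^4, r^6, rs, r^3s, r^5s, r^7s}.
So G has 3 subgroups of order 8.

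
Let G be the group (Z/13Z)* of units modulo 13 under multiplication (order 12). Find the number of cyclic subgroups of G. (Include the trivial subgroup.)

6

Each element a generates a cyclic subgroup ⟨a⟩; distinct elements may generate the same one (a cyclic group of order d has φ(d) generators).
Cyclic subgroups by order — order 1: 1; order 2: 1; order 3: 1; order 4: 1; order 6: 1; order 12: 1.
Total: 6.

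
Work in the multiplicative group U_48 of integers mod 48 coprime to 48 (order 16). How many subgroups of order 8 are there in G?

7

|G| = 16 and 8 | 16, so subgroups of order 8 are possible by Lagrange.
The subgroups of order 8 are: {1, 11, 13, 23, 25, 35, 37, 47}; {1, 11, 17, 19, 25, 35, 41, 43}; {1, 5, 7, 11, 25, 29, 31, 35}; {1, 5, 13, 17, 25, 29, 37, 41}; … (7 in all).
So G has 7 subgroups of order 8.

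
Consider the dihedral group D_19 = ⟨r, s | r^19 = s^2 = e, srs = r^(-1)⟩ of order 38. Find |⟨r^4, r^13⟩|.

19

|⟨r^4⟩| = 19 and |⟨r^13⟩| = 19, so |H| is a multiple of lcm(19, 19) = 19 and divides |G| = 38.
Closing under the operation: H = {e, r, r^2, r^3, r^4, r^5, r^6, r^7, r^8, r^9, r^10, r^11, r^12, r^13, r^14, r^15, r^16, r^17, r^18}, so |H| = 19.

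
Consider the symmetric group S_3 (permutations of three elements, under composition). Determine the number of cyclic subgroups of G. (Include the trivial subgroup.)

A cyclic subgroup of order d is generated by each of its φ(d) elements of order d, so the cyclic subgroups of order d number (#elements of order d)/φ(d).
Cyclic subgroups by order — order 1: 1; order 2: 3; order 3: 1.
Total: 5.

5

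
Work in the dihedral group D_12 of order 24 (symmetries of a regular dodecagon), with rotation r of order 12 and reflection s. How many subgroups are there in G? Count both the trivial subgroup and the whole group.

|G| = 24, so by Lagrange every subgroup order divides 24. Divisors: 1, 2, 3, 4, 6, 8, 12, 24.
Subgroups by order — order 1: 1; order 2: 13; order 3: 1; order 4: 7; order 6: 5; order 8: 3; order 12: 3; order 24: 1.
Total: 1 + 13 + 1 + 7 + 5 + 3 + 3 + 1 = 34.

34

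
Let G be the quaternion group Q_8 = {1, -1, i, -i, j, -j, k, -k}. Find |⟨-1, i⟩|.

4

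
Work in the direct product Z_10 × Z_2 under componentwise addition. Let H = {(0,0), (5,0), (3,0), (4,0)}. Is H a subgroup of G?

No

(4,0) ∈ H but its inverse (6,0) ∉ H, so H is not a subgroup.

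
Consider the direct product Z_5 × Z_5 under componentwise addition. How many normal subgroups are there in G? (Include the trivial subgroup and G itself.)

8

G is abelian, so every subgroup is normal.
G has 8 subgroups in total, hence 8 normal subgroups.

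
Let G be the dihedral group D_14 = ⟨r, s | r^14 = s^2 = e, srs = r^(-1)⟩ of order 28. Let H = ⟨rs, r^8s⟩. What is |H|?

4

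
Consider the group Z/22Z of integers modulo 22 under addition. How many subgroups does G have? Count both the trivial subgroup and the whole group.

A cyclic group of order 22 has exactly one subgroup for each divisor of 22.
Divisors of 22: 1, 2, 11, 22.
So Z/22Z has 4 subgroups.

4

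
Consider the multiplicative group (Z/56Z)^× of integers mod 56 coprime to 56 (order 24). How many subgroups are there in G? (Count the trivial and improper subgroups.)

|G| = 24, so by Lagrange every subgroup order divides 24. Divisors: 1, 2, 3, 4, 6, 8, 12, 24.
Subgroups by order — order 1: 1; order 2: 7; order 3: 1; order 4: 7; order 6: 7; order 8: 1; order 12: 7; order 24: 1.
Total: 1 + 7 + 1 + 7 + 7 + 1 + 7 + 1 = 32.

32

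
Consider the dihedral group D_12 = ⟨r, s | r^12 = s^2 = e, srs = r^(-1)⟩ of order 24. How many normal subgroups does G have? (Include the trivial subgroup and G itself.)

G has 34 subgroups. Checking conjugation-invariance by order — order 1: 1/1 normal; order 2: 1/13 normal; order 3: 1/1 normal; order 4: 1/7 normal; order 6: 1/5 normal; order 8: 0/3 normal; order 12: 3/3 normal; order 24: 1/1 normal.
Total normal subgroups: 9.

9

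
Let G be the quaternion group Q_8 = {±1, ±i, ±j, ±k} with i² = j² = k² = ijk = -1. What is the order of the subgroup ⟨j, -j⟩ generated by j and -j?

|⟨j⟩| = 4 and |⟨-j⟩| = 4, so |H| is a multiple of lcm(4, 4) = 4 and divides |G| = 8.
Closing under the operation: H = {1, -1, j, -j}, so |H| = 4.

4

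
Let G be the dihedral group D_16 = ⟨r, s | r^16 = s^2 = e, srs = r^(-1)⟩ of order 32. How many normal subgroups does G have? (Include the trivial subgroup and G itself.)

8

G has 36 subgroups. Checking conjugation-invariance by order — order 1: 1/1 normal; order 2: 1/17 normal; order 4: 1/9 normal; order 8: 1/5 normal; order 16: 3/3 normal; order 32: 1/1 normal.
Total normal subgroups: 8.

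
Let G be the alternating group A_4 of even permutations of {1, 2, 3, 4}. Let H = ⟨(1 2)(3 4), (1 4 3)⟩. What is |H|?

|⟨(1 2)(3 4)⟩| = 2 and |⟨(1 4 3)⟩| = 3, so |H| is a multiple of lcm(2, 3) = 6 and divides |G| = 12.
Closing {(1 2)(3 4), (1 4 3)} under the group operation gives all of G, so |H| = 12.

12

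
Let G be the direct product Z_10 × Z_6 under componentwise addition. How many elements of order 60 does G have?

0

An element (a,b) has order lcm(ord(a), ord(b)); count pairs with lcm equal to 60.
Enumerating gives 0 such elements.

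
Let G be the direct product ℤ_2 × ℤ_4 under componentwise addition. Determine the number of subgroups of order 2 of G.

|G| = 8 and 2 | 8, so subgroups of order 2 are possible by Lagrange.
The subgroups of order 2 are: {(0,0), (0,2)}; {(0,0), (1,0)}; {(0,0), (1,2)}.
So G has 3 subgroups of order 2.

3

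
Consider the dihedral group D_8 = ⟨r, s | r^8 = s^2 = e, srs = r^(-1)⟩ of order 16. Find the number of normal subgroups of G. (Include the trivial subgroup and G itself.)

G has 19 subgroups. Checking conjugation-invariance by order — order 1: 1/1 normal; order 2: 1/9 normal; order 4: 1/5 normal; order 8: 3/3 normal; order 16: 1/1 normal.
Total normal subgroups: 7.

7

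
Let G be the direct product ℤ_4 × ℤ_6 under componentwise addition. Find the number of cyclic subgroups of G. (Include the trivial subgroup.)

Group the elements of G by the cyclic subgroup they generate; each cyclic subgroup of order d accounts for φ(d) elements.
Cyclic subgroups by order — order 1: 1; order 2: 3; order 3: 1; order 4: 2; order 6: 3; order 12: 2.
Total: 12.

12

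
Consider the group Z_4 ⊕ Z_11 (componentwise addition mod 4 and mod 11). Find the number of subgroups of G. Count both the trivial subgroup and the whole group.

6

|G| = 44, so by Lagrange every subgroup order divides 44. Divisors: 1, 2, 4, 11, 22, 44.
Subgroups by order — order 1: 1; order 2: 1; order 4: 1; order 11: 1; order 22: 1; order 44: 1.
Total: 1 + 1 + 1 + 1 + 1 + 1 = 6.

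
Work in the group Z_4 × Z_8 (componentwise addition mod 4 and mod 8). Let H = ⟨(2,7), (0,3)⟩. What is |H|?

16

|⟨(2,7)⟩| = 8 and |⟨(0,3)⟩| = 8, so |H| is a multiple of lcm(8, 8) = 8 and divides |G| = 32.
Closing under the operation: H = {(0,0), (0,1), (0,2), (0,3), (0,4), (0,5), (0,6), (0,7), (2,0), (2,1), (2,2), (2,3), (2,4), (2,5), (2,6), (2,7)}, so |H| = 16.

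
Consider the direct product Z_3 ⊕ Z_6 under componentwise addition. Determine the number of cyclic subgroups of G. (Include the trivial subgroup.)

A cyclic subgroup of order d is generated by each of its φ(d) elements of order d, so the cyclic subgroups of order d number (#elements of order d)/φ(d).
Cyclic subgroups by order — order 1: 1; order 2: 1; order 3: 4; order 6: 4.
Total: 10.

10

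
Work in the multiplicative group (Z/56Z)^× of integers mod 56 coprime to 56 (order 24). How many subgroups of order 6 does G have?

|G| = 24 and 6 | 24, so subgroups of order 6 are possible by Lagrange.
The subgroups of order 6 are: {1, 9, 11, 25, 43, 51}; {1, 5, 9, 13, 25, 45}; {1, 9, 15, 23, 25, 39}; {1, 9, 17, 25, 33, 41}; … (7 in all).
So G has 7 subgroups of order 6.

7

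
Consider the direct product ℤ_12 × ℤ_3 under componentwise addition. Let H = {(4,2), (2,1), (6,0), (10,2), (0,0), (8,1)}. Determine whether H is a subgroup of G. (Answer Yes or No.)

Yes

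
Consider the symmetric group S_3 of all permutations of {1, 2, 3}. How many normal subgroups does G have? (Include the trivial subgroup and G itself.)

3

G has 6 subgroups. Checking conjugation-invariance by order — order 1: 1/1 normal; order 2: 0/3 normal; order 3: 1/1 normal; order 6: 1/1 normal.
Total normal subgroups: 3.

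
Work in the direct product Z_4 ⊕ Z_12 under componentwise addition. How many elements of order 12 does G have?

24

An element (a,b) has order lcm(ord(a), ord(b)); count pairs with lcm equal to 12.
Enumerating gives 24 such elements.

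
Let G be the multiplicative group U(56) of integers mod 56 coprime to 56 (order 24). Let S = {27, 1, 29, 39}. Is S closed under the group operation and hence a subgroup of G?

No

39 ∈ S but its inverse 23 ∉ S, so S is not a subgroup.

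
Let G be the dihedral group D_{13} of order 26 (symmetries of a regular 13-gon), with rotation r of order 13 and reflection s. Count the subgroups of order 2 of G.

|G| = 26 and 2 | 26, so subgroups of order 2 are possible by Lagrange.
The subgroups of order 2 are: {e, r^10s}; {e, r^11s}; {e, r^12s}; {e, r^2s}; … (13 in all).
So G has 13 subgroups of order 2.

13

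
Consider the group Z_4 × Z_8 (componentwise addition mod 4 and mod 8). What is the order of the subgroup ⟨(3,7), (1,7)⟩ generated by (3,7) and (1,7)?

16

|⟨(3,7)⟩| = 8 and |⟨(1,7)⟩| = 8, so |H| is a multiple of lcm(8, 8) = 8 and divides |G| = 32.
Closing under the operation: H = {(0,0), (0,2), (0,4), (0,6), (1,1), (1,3), (1,5), (1,7), (2,0), (2,2), (2,4), (2,6), (3,1), (3,3), (3,5), (3,7)}, so |H| = 16.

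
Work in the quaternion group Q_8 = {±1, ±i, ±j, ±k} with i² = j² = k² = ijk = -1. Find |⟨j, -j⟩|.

4

|⟨j⟩| = 4 and |⟨-j⟩| = 4, so |H| is a multiple of lcm(4, 4) = 4 and divides |G| = 8.
Closing under the operation: H = {1, -1, j, -j}, so |H| = 4.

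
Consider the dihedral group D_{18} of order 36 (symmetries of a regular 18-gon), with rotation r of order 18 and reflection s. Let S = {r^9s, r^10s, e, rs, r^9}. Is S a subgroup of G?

No

|S| = 5 does not divide |G| = 36, so by Lagrange S is not a subgroup.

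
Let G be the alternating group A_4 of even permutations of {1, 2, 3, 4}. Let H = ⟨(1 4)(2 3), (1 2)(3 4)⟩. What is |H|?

4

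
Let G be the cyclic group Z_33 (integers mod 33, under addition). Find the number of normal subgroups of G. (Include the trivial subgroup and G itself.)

4

G is abelian, so every subgroup is normal.
G has 4 subgroups in total, hence 4 normal subgroups.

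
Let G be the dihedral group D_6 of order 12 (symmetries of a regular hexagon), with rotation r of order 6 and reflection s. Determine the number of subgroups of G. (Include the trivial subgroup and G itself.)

16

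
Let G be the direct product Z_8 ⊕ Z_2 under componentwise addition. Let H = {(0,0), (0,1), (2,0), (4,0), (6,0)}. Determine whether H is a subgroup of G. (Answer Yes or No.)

|H| = 5 does not divide |G| = 16, so by Lagrange H is not a subgroup.

No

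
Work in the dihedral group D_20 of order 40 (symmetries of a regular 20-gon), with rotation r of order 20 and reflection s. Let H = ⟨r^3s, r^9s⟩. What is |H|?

20

|⟨r^3s⟩| = 2 and |⟨r^9s⟩| = 2, so |H| is a multiple of lcm(2, 2) = 2 and divides |G| = 40.
Closing under the operation: H = {e, r^2, r^4, r^6, r^8, r^10, r^12, r^14, r^16, r^18, rs, r^3s, r^5s, r^7s, r^9s, r^11s, r^13s, r^15s, r^17s, r^19s}, so |H| = 20.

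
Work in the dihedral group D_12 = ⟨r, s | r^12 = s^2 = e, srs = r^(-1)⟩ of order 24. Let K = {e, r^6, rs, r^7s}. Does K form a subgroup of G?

|K| = 4 divides |G| = 24, consistent with Lagrange.
K contains the identity, every element's inverse is in K, and K is closed under ·: it is a subgroup.

Yes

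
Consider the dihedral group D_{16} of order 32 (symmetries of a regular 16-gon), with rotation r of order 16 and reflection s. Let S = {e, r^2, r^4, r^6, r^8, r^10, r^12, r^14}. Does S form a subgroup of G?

Yes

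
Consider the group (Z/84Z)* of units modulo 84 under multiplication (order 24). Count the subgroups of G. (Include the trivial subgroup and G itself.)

|G| = 24, so by Lagrange every subgroup order divides 24. Divisors: 1, 2, 3, 4, 6, 8, 12, 24.
Subgroups by order — order 1: 1; order 2: 7; order 3: 1; order 4: 7; order 6: 7; order 8: 1; order 12: 7; order 24: 1.
Total: 1 + 7 + 1 + 7 + 7 + 1 + 7 + 1 = 32.

32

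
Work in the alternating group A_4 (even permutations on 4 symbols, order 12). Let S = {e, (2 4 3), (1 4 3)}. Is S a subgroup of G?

(2 4 3) ∈ S but its inverse (2 3 4) ∉ S, so S is not a subgroup.

No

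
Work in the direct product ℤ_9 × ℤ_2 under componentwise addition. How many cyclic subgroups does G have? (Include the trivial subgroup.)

6

A cyclic subgroup of order d is generated by each of its φ(d) elements of order d, so the cyclic subgroups of order d number (#elements of order d)/φ(d).
Cyclic subgroups by order — order 1: 1; order 2: 1; order 3: 1; order 6: 1; order 9: 1; order 18: 1.
Total: 6.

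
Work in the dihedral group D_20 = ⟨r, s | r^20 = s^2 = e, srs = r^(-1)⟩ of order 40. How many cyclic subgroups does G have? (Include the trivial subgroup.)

A cyclic subgroup of order d is generated by each of its φ(d) elements of order d, so the cyclic subgroups of order d number (#elements of order d)/φ(d).
Cyclic subgroups by order — order 1: 1; order 2: 21; order 4: 1; order 5: 1; order 10: 1; order 20: 1.
Total: 26.

26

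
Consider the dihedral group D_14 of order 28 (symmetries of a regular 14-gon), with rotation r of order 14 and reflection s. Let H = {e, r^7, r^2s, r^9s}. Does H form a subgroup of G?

|H| = 4 divides |G| = 28, consistent with Lagrange.
H contains the identity, every element's inverse is in H, and H is closed under ·: it is a subgroup.

Yes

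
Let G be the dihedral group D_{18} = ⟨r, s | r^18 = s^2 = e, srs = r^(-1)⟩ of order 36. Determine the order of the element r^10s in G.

2

Computing powers of r^10s: the smallest k with (r^10s)^k = e is k = 2.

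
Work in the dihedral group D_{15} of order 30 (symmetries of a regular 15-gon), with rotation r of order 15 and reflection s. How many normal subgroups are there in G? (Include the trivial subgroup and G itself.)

5

G has 28 subgroups. Checking conjugation-invariance by order — order 1: 1/1 normal; order 2: 0/15 normal; order 3: 1/1 normal; order 5: 1/1 normal; order 6: 0/5 normal; order 10: 0/3 normal; order 15: 1/1 normal; order 30: 1/1 normal.
Total normal subgroups: 5.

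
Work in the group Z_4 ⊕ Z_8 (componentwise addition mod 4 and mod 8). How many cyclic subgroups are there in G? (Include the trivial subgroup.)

A cyclic subgroup of order d is generated by each of its φ(d) elements of order d, so the cyclic subgroups of order d number (#elements of order d)/φ(d).
Cyclic subgroups by order — order 1: 1; order 2: 3; order 4: 6; order 8: 4.
Total: 14.

14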